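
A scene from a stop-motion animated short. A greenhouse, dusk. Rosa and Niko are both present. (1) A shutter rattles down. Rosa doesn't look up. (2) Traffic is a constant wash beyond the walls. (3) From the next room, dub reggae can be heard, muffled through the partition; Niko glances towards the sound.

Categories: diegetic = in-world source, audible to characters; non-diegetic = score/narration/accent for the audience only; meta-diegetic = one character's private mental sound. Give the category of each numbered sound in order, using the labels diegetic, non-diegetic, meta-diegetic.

diegetic, diegetic, diegetic

(1) a shutter is a real object/event in the scene's world → diegetic.
(2) is diegetic: it's the actual ambient sound of the location.
Sound (3): off-screen diegetic: the source is out of frame but still in the story's space, so diegetic.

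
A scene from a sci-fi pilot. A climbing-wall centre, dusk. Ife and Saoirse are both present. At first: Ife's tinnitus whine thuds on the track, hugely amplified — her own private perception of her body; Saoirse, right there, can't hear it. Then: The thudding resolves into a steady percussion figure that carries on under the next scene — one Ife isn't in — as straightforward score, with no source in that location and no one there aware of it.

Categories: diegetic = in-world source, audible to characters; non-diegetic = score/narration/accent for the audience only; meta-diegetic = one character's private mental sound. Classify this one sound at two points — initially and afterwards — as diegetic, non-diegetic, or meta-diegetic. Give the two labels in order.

Initially: it's Ife's subjective body sound, inaudible to Saoirse → meta-diegetic.
Afterwards: detached from Ife and playing as sourceless score over a scene she isn't in — for the audience only → non-diegetic.

meta-diegetic, non-diegetic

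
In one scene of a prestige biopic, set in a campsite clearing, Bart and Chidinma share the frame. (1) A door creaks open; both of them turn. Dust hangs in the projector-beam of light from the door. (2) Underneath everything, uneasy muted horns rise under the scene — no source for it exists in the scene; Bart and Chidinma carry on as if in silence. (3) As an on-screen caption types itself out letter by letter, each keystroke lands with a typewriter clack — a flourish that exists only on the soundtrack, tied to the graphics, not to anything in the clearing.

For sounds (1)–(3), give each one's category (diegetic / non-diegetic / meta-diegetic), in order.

diegetic, non-diegetic, non-diegetic

(1) an in-world source (a door); characters could hear it → diegetic.
(2) score with no on-screen or off-screen source; it exists for the audience alone → non-diegetic.
(3) is non-diegetic: it accompanies on-screen graphics, not anything inside the story world.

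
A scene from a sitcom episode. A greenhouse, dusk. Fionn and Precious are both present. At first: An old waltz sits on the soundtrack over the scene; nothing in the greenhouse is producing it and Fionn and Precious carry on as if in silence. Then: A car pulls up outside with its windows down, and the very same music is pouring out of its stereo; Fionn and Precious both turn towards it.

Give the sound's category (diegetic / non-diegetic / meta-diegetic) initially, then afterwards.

Initially: no in-world source exists and no character can hear it — underscore → non-diegetic.
Afterwards: the car stereo is now a real source in the story world and the characters hear it → diegetic.

non-diegetic, diegetic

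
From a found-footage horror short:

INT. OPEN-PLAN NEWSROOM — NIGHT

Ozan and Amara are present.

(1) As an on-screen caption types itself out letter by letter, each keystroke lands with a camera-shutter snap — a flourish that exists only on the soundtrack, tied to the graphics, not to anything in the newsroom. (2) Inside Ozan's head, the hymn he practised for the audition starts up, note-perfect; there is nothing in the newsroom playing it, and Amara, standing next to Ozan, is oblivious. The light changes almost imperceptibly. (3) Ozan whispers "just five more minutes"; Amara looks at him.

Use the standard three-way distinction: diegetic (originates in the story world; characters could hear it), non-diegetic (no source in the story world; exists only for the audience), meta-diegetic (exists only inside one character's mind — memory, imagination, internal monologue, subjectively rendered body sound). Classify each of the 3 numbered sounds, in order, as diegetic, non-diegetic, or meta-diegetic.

non-diegetic, meta-diegetic, diegetic

(1) is non-diegetic: sound married to a title/caption — outside the diegesis by definition.
(2) is meta-diegetic: it lives in Ozan's subjectivity, not in the newsroom.
(3) on-screen dialogue — Ozan speaks and Amara is there to hear → diegetic.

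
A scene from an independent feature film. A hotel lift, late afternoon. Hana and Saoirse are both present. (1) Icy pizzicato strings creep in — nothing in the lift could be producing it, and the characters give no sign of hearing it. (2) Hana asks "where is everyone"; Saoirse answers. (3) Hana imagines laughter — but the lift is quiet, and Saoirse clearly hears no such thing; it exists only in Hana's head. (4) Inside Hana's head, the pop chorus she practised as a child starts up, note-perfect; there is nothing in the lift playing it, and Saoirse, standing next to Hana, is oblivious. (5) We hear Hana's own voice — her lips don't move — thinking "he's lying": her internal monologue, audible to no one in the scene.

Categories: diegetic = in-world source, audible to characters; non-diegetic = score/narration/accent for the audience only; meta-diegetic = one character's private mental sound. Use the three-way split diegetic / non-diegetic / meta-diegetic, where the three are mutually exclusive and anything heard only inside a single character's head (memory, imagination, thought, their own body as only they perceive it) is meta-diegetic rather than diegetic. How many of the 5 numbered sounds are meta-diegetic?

3

(1) is non-diegetic: it has no source in the story world and no character can hear it — it's underscore.
(2) spoken by a character present in the story world → diegetic.
(3) subjective to Hana: the lift is silent and Saoirse hears nothing → meta-diegetic.
Sound (4): it lives in Hana's subjectivity, not in the lift, so meta-diegetic.
(5) is meta-diegetic: Hana's thought-voice: a private mental sound no other character can hear.
Meta-diegetic: (3), (4), (5) — that's 3.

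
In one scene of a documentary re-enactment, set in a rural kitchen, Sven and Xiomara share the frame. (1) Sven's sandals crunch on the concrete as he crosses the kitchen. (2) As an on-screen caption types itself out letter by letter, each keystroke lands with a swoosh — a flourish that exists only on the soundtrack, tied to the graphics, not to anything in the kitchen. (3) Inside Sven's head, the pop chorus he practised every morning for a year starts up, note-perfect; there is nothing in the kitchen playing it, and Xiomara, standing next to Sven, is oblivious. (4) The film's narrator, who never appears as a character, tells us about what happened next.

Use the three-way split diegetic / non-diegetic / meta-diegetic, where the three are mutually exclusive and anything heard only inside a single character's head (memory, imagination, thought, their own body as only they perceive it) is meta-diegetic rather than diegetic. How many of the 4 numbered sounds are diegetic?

1

Sound (1): a character's body making contact with the set — an in-world sound, so diegetic.
Sound (2): the caption isn't part of the story world, so neither is the sound tied to it, so non-diegetic.
(3) is meta-diegetic: remembered music, private to Sven — Xiomara is oblivious because it isn't in the room.
Sound (4): external voice-over — not a character, not heard by anyone in the scene, so non-diegetic.
Diegetic: (1) — that's 1.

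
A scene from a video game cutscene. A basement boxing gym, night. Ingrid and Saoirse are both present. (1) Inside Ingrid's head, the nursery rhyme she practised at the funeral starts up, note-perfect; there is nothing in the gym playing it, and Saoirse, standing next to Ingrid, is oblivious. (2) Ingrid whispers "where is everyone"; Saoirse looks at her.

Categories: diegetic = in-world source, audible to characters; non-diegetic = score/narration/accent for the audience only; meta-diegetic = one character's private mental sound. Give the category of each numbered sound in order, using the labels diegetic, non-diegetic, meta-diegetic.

meta-diegetic, diegetic

(1) is meta-diegetic: it lives in Ingrid's subjectivity, not in the gym.
(2) spoken by a character present in the story world → diegetic.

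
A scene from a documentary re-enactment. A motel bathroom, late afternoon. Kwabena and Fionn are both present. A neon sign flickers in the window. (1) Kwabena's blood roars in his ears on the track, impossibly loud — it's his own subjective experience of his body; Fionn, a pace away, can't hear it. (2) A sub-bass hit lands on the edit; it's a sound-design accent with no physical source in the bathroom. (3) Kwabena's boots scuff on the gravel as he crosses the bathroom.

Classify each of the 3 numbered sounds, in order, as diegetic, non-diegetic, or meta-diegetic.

(1) a subjective body sound — Kwabena's private perception, inaudible to Fionn → meta-diegetic.
(2) nothing in the scene produces it; it's an accent added for the audience → non-diegetic.
(3) Kwabena's footsteps are produced in the story world → diegetic.

meta-diegetic, non-diegetic, diegetic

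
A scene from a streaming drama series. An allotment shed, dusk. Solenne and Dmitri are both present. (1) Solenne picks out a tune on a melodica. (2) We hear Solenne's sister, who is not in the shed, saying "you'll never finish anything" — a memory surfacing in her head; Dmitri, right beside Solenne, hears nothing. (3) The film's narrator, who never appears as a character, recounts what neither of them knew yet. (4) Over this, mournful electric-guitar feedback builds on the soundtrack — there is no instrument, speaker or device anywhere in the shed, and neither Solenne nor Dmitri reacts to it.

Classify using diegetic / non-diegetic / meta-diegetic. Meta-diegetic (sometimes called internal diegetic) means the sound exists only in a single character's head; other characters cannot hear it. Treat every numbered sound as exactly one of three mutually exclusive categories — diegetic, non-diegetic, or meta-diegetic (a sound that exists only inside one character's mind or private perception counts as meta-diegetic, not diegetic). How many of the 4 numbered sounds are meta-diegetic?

Sound (1): the instrument and the performer are both in the scene, so diegetic.
(2) is meta-diegetic: it's Solenne's recollection rendered as sound; the other character can't hear it.
(3) is non-diegetic: commentary laid over the scene from outside the fiction.
(4) is non-diegetic: score with no on-screen or off-screen source; it exists for the audience alone.
Meta-diegetic: (2) — that's 1.

1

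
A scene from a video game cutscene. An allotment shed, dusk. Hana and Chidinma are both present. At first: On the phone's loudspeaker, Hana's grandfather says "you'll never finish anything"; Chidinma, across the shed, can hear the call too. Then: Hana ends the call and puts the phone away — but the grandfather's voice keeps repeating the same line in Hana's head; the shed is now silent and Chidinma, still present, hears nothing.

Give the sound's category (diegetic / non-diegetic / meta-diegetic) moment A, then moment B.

diegetic, meta-diegetic

Moment A: the loudspeaker is an in-world source; both Hana and Chidinma hear the call → diegetic.
Moment B: with the phone off, the voice continues only as Hana's private mental replay — Chidinma can't hear it → meta-diegetic.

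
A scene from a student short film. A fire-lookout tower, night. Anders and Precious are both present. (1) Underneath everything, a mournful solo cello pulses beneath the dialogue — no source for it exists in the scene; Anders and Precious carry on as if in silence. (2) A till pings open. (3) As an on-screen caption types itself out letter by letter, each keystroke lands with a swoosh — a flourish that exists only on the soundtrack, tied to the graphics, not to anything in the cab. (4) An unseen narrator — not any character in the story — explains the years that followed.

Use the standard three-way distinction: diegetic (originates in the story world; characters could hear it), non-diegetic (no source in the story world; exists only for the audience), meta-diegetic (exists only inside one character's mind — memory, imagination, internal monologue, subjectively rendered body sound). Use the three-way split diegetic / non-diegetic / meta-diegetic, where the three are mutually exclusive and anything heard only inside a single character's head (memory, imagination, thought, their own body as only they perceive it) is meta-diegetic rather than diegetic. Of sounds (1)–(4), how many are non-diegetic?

Sound (1): nothing in the cab produces it and the characters don't hear it — pure soundtrack, so non-diegetic.
(2) a till is a real object/event in the scene's world → diegetic.
(3) sound married to a title/caption — outside the diegesis by definition → non-diegetic.
Sound (4): commentary laid over the scene from outside the fiction, so non-diegetic.
Non-diegetic: (1), (3), (4) — that's 3.

3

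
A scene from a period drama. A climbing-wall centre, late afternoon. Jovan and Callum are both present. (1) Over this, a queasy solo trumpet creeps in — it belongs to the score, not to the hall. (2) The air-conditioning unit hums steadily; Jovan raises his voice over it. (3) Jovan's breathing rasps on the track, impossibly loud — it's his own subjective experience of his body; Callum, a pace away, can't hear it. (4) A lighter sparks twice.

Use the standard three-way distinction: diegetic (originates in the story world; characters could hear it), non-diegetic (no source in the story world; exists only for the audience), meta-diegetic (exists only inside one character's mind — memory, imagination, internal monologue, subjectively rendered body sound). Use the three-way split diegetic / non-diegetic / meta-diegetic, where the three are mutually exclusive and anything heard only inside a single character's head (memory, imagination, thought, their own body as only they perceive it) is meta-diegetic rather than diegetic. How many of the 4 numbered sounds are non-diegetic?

(1) is non-diegetic: it has no source in the story world and no character can hear it — it's underscore.
(2) is diegetic: the air-conditioning unit is part of the location's real environment.
Sound (3): it's Jovan's internal bodily sensation rendered as sound; only Jovan 'hears' it, so meta-diegetic.
(4) the sound comes from a lighter physically present in the location → diegetic.
Non-diegetic: (1) — that's 1.

1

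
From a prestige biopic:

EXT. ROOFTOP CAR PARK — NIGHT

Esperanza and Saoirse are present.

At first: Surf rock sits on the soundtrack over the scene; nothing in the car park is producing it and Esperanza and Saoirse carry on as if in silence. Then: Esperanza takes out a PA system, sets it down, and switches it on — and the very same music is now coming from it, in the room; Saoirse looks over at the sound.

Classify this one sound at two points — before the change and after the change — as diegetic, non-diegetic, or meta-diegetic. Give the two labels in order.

non-diegetic, diegetic

Before the change: no in-world source exists and no character can hear it — underscore → non-diegetic.
After the change: a PA system is now a real source in the story world and the characters hear it → diegetic.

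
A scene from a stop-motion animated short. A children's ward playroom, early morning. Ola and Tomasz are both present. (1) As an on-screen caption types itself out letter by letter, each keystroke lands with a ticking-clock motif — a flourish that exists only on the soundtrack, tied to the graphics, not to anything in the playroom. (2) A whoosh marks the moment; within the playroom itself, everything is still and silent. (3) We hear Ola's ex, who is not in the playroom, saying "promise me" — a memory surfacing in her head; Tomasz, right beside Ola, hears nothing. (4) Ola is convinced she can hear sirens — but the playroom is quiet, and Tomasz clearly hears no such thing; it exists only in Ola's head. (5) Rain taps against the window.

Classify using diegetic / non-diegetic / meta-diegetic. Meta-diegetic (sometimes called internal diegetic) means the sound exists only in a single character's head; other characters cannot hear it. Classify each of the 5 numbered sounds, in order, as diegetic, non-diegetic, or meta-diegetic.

Sound (1): sound married to a title/caption — outside the diegesis by definition, so non-diegetic.
(2) is non-diegetic: an editorial stinger — it belongs to the cut, not the story world.
Sound (3): a remembered line, private to Ola — not present in the room, not audible to Tomasz, so meta-diegetic.
Sound (4): the sound is imagined by Ola; nothing in the story world is producing it and Tomasz can't hear it, so meta-diegetic.
(5) is diegetic: rain is part of the location's real environment.

non-diegetic, non-diegetic, meta-diegetic, meta-diegetic, diegetic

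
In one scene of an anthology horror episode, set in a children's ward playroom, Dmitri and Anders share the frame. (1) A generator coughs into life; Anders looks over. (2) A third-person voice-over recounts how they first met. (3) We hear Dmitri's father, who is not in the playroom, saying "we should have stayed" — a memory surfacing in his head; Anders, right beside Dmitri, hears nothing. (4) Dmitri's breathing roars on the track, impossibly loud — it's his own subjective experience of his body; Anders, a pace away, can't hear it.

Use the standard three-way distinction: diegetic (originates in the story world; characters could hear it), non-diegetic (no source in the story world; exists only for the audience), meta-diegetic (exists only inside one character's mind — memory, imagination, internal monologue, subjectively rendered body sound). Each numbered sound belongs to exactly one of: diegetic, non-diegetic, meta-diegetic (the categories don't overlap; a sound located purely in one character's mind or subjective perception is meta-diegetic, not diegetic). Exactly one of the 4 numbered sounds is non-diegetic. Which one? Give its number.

2

Sound (1): an in-world source (a generator); characters could hear it, so diegetic.
Sound (2): external voice-over — not a character, not heard by anyone in the scene, so non-diegetic.
(3) is meta-diegetic: a remembered line, private to Dmitri — not present in the room, not audible to Anders.
Sound (4): a subjective body sound — Dmitri's private perception, inaudible to Anders, so meta-diegetic.
Only (2) is non-diegetic.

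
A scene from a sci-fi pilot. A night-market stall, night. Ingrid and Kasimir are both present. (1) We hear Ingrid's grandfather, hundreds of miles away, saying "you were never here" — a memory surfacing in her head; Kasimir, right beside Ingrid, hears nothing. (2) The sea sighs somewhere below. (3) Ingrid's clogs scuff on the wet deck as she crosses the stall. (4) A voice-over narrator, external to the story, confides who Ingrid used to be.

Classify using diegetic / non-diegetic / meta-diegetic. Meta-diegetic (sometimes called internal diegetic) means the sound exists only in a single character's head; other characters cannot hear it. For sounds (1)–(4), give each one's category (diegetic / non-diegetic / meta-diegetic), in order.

meta-diegetic, diegetic, diegetic, non-diegetic

Sound (1): it's Ingrid's recollection rendered as sound; the other character can't hear it, so meta-diegetic.
(2) is diegetic: it's the actual ambient sound of the location.
(3) is diegetic: it's the physical sound of Ingrid moving in the space.
Sound (4): external voice-over — not a character, not heard by anyone in the scene, so non-diegetic.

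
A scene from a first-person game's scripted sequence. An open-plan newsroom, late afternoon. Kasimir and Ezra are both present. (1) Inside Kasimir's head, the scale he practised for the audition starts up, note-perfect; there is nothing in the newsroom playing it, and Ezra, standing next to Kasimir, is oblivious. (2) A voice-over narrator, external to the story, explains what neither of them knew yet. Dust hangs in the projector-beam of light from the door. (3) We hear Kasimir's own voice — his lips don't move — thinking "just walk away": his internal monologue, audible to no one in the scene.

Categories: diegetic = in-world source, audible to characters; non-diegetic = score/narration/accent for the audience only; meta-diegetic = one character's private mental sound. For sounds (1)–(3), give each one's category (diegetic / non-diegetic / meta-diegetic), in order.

meta-diegetic, non-diegetic, meta-diegetic

(1) is meta-diegetic: remembered music, private to Kasimir — Ezra is oblivious because it isn't in the room.
Sound (2): commentary laid over the scene from outside the fiction, so non-diegetic.
(3) is meta-diegetic: internal monologue — inside Kasimir's mind, not spoken into the scene.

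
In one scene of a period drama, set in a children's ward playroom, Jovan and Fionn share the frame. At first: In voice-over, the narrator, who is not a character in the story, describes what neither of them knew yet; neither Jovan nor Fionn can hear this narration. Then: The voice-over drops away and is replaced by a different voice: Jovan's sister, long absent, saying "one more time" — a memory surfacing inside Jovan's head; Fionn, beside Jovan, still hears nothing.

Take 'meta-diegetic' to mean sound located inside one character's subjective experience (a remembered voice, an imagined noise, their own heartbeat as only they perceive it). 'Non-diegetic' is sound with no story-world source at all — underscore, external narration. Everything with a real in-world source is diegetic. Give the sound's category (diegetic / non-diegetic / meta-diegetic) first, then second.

non-diegetic, meta-diegetic

First: the external narrator addresses only the audience — outside the story world → non-diegetic.
Second: the replacement voice is a memory inside Jovan's mind specifically → meta-diegetic.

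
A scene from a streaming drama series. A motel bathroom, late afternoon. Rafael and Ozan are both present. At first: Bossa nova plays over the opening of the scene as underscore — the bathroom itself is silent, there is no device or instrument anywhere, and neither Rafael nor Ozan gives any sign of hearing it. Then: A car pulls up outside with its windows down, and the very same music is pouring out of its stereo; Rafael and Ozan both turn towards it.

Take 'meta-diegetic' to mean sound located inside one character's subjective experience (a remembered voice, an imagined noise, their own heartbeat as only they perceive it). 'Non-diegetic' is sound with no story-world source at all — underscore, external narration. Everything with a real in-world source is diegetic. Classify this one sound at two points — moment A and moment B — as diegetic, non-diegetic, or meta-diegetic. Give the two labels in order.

non-diegetic, diegetic

Moment A: no in-world source exists and no character can hear it — underscore → non-diegetic.
Moment B: the car stereo is now a real source in the story world and the characters hear it → diegetic.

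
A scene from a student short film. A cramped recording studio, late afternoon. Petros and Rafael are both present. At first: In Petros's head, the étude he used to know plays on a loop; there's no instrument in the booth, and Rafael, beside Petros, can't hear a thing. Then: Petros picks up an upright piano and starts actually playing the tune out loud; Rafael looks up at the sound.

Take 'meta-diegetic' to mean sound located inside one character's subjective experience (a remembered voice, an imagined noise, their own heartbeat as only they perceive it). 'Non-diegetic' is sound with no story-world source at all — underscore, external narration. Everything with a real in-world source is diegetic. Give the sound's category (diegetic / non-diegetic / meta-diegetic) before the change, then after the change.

meta-diegetic, diegetic

Before the change: the tune exists only as Petros's private memory; Rafael can't hear it → meta-diegetic.
After the change: Petros is now producing it live on an upright piano, in the room, and Rafael hears it → diegetic.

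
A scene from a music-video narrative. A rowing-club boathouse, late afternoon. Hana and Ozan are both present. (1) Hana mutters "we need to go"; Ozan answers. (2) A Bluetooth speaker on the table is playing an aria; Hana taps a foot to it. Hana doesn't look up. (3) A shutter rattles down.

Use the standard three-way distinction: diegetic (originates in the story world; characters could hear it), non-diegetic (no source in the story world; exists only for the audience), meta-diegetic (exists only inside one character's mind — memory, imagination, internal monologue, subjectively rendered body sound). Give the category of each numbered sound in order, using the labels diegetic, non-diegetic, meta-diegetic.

diegetic, diegetic, diegetic

Sound (1): Hana is a character speaking aloud in the scene, so diegetic.
(2) a Bluetooth speaker is a physical source in the scene and Hana reacts to it → diegetic.
Sound (3): the sound comes from a shutter physically present in the location, so diegetic.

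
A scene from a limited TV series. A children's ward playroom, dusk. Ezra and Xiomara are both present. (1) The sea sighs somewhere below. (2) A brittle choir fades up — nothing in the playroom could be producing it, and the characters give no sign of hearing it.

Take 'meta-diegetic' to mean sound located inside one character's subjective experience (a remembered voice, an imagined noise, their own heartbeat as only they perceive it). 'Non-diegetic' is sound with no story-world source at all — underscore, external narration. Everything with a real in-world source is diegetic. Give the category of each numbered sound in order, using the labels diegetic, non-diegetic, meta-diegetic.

(1) it's the actual ambient sound of the location → diegetic.
(2) it has no source in the story world and no character can hear it — it's underscore → non-diegetic.

diegetic, non-diegetic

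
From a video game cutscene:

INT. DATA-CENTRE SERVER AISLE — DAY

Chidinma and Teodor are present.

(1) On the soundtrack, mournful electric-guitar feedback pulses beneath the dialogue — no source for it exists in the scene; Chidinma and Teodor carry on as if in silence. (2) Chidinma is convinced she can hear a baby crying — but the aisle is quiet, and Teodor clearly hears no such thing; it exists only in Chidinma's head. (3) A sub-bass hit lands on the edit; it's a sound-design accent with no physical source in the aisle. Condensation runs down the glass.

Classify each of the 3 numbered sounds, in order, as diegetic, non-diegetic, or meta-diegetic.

Sound (1): score with no on-screen or off-screen source; it exists for the audience alone, so non-diegetic.
(2) the sound is imagined by Chidinma; nothing in the story world is producing it and Teodor can't hear it → meta-diegetic.
(3) nothing in the scene produces it; it's an accent added for the audience → non-diegetic.

non-diegetic, meta-diegetic, non-diegetic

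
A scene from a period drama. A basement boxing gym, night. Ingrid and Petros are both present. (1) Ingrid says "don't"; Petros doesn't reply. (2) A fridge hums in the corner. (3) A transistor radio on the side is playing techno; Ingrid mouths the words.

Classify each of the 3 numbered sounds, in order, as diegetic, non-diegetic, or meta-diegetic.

(1) Ingrid is a character speaking aloud in the scene → diegetic.
(2) ambient/room sound belonging to the story's physical space → diegetic.
(3) is diegetic: a transistor radio is a physical source in the scene and Ingrid reacts to it.

diegetic, diegetic, diegetic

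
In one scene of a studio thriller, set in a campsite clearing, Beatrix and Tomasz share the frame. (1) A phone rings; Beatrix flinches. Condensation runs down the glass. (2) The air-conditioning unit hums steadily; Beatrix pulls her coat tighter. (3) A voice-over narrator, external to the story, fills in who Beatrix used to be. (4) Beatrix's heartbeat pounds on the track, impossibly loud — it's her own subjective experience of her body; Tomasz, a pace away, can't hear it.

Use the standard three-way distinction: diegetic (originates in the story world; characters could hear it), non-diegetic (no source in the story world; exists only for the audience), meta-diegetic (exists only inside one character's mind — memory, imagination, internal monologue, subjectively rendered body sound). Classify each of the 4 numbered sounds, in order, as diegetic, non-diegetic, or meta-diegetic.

diegetic, diegetic, non-diegetic, meta-diegetic

(1) the sound comes from a phone physically present in the location → diegetic.
(2) it's the actual ambient sound of the location → diegetic.
(3) is non-diegetic: external voice-over — not a character, not heard by anyone in the scene.
(4) a subjective body sound — Beatrix's private perception, inaudible to Tomasz → meta-diegetic.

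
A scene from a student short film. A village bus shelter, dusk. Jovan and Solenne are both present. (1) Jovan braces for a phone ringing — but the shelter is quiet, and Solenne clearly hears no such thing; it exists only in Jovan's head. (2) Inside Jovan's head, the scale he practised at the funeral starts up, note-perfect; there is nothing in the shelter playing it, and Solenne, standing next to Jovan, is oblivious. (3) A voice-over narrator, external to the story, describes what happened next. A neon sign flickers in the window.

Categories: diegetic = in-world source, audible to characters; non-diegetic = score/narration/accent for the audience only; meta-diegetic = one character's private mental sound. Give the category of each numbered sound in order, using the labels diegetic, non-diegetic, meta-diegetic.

meta-diegetic, meta-diegetic, non-diegetic

(1) is meta-diegetic: Jovan alone 'hears' it — an imagined sound, not present in the space.
(2) it lives in Jovan's subjectivity, not in the shelter → meta-diegetic.
(3) is non-diegetic: commentary laid over the scene from outside the fiction.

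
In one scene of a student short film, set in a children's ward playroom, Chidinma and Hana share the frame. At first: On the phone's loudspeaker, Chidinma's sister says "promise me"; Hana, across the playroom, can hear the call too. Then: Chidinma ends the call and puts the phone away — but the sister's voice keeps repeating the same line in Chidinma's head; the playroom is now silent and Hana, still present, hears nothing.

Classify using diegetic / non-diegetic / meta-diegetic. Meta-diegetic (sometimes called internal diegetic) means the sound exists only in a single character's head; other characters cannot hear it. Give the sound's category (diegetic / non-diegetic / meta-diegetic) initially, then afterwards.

Initially: the loudspeaker is an in-world source; both Chidinma and Hana hear the call → diegetic.
Afterwards: with the phone off, the voice continues only as Chidinma's private mental replay — Hana can't hear it → meta-diegetic.

diegetic, meta-diegetic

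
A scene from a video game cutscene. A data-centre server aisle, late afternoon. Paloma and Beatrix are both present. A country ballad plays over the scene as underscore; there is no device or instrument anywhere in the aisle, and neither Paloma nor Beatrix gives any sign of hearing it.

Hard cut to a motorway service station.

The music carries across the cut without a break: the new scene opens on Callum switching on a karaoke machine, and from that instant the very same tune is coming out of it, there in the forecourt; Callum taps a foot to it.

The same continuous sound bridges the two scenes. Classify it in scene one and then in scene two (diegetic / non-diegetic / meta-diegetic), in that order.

non-diegetic, diegetic

Scene one: there's no in-world source anywhere and no character hears it — underscore for the audience only → non-diegetic.
Scene two: once Callum turns on a karaoke machine, the music has a real source in the story world and Callum reacts to it → diegetic.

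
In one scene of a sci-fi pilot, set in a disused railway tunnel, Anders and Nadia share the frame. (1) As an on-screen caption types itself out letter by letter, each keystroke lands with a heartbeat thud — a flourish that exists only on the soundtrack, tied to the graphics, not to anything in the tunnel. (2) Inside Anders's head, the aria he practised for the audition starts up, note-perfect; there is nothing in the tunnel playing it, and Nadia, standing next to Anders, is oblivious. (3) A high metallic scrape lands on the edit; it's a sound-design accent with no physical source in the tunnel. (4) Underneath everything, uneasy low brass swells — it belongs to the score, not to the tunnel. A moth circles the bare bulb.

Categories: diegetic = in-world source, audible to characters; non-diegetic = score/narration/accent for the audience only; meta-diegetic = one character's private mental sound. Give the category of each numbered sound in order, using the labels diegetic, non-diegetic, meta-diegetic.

(1) sound married to a title/caption — outside the diegesis by definition → non-diegetic.
(2) is meta-diegetic: the music is a memory playing inside Anders's mind alone; no real-world source, Nadia can't hear it.
(3) is non-diegetic: an editorial stinger — it belongs to the cut, not the story world.
(4) it has no source in the story world and no character can hear it — it's underscore → non-diegetic.

non-diegetic, meta-diegetic, non-diegetic, non-diegetic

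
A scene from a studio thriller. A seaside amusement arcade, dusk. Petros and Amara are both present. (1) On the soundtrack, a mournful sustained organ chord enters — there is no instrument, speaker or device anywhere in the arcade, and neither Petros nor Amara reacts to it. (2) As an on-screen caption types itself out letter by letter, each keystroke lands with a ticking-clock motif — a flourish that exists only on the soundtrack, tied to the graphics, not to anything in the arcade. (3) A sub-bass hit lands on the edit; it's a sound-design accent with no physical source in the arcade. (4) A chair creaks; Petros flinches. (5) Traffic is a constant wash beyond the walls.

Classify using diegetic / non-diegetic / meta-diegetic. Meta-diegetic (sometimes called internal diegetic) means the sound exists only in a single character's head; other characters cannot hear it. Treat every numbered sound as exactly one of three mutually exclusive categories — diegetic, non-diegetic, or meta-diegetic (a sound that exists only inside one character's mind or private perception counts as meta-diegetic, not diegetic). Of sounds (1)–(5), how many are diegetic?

2

(1) is non-diegetic: nothing in the arcade produces it and the characters don't hear it — pure soundtrack.
(2) the caption isn't part of the story world, so neither is the sound tied to it → non-diegetic.
(3) nothing in the scene produces it; it's an accent added for the audience → non-diegetic.
(4) a chair is a real object/event in the scene's world → diegetic.
(5) is diegetic: traffic is part of the location's real environment.
Diegetic: (4), (5) — that's 2.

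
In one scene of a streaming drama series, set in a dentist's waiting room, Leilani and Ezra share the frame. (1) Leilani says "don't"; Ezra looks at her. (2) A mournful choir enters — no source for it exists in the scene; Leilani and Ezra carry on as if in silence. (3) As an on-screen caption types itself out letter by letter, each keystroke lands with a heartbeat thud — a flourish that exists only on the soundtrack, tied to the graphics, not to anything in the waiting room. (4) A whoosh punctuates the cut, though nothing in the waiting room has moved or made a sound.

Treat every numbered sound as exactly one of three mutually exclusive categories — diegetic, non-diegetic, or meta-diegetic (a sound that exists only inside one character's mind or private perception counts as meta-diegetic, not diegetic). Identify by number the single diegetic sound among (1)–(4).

1

Sound (1): spoken by a character present in the story world, so diegetic.
(2) is non-diegetic: nothing in the waiting room produces it and the characters don't hear it — pure soundtrack.
(3) is non-diegetic: it accompanies on-screen graphics, not anything inside the story world.
(4) is non-diegetic: nothing in the scene produces it; it's an accent added for the audience.
Only (1) is diegetic.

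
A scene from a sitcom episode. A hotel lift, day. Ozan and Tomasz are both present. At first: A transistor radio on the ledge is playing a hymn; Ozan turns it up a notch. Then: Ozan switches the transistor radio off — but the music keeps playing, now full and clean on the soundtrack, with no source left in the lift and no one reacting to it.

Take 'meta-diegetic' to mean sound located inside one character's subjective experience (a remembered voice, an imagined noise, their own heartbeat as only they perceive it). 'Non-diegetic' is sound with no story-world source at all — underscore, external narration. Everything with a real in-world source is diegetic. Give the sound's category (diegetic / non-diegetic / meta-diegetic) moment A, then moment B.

Moment A: a transistor radio is a real in-scene source and Ozan reacts to it → diegetic.
Moment B: there is no longer any in-world source and no one can hear it — it has become underscore → non-diegetic.

diegetic, non-diegetic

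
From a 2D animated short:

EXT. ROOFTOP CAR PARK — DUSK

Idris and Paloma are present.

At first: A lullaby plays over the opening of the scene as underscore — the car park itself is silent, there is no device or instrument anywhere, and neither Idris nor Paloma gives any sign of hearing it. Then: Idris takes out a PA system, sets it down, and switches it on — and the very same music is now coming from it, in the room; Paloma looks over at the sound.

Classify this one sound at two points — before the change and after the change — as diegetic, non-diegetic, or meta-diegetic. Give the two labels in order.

Before the change: no in-world source exists and no character can hear it — underscore → non-diegetic.
After the change: a PA system is now a real source in the story world and the characters hear it → diegetic.

non-diegetic, diegetic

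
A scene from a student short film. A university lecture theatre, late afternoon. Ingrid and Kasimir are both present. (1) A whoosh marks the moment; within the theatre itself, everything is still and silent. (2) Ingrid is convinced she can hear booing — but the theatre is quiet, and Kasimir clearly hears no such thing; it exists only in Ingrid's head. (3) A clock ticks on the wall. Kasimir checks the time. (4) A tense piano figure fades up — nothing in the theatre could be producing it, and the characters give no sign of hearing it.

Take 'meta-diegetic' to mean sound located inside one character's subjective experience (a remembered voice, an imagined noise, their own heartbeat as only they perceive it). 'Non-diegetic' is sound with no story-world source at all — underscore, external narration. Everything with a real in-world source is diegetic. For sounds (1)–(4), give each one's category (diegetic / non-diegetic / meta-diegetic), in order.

(1) is non-diegetic: an editorial stinger — it belongs to the cut, not the story world.
Sound (2): subjective to Ingrid: the theatre is silent and Kasimir hears nothing, so meta-diegetic.
(3) is diegetic: an in-world source (a clock); characters could hear it.
Sound (4): score with no on-screen or off-screen source; it exists for the audience alone, so non-diegetic.

non-diegetic, meta-diegetic, diegetic, non-diegetic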